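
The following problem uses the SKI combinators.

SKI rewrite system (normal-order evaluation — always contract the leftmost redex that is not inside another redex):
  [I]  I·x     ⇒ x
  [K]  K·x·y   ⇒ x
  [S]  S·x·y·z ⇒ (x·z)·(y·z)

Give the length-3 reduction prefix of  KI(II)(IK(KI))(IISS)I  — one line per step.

  start: KI(II)(IK(KI))(IISS)I
  [1] I(IK(KI))(IISS)I
  [2] IK(KI)(IISS)I
  [3] K(KI)(IISS)I

Answer: after 3 steps: K(KI)(IISS)I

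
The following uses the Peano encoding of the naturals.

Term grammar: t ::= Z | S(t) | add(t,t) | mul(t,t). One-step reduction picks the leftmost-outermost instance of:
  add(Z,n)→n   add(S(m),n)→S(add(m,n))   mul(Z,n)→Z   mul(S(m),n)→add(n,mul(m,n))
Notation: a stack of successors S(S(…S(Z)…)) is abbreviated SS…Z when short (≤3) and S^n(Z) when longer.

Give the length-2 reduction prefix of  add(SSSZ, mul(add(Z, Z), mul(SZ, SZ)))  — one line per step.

Answer: after 2 steps: S(S(add(SZ, mul(add(Z, Z), mul(SZ, SZ)))))

Working:
  start: add(SSSZ, mul(add(Z, Z), mul(SZ, SZ)))
  [1] S(add(SSZ, mul(add(Z, Z), mul(SZ, SZ))))
  [2] S(S(add(SZ, mul(add(Z, Z), mul(SZ, SZ)))))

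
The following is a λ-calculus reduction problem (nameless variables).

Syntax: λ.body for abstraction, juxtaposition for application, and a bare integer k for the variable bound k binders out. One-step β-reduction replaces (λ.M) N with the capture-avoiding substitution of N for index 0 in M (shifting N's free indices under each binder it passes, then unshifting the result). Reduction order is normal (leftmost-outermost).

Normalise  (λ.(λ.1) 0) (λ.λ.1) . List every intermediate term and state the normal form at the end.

Answer: normal form = λ.λ.1  (in 2 steps)

Reduction:
  start: (λ.(λ.1) 0) (λ.λ.1)
  [1] (λ.λ.λ.1) (λ.λ.1)
  [2] λ.λ.1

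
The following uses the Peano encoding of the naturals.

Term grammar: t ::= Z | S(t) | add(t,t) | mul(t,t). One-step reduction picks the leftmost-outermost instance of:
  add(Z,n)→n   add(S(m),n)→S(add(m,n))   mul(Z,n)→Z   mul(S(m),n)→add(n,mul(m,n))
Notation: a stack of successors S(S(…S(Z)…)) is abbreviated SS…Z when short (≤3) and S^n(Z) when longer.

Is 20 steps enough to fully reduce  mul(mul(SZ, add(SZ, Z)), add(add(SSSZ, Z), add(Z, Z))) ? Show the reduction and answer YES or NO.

Answer: NO — after 20 steps the term is S(S(S(mul(Z, add(add(SSSZ, Z), add(Z, Z)))))), not yet normal

Working:
  start: mul(mul(SZ, add(SZ, Z)), add(add(SSSZ, Z), add(Z, Z)))
  step 1: mul(add(add(SZ, Z), mul(Z, add(SZ, Z))), add(add(SSSZ, Z), add(Z, Z)))
  step 2: mul(add(S(add(Z, Z)), mul(Z, add(SZ, Z))), add(add(SSSZ, Z), add(Z, Z)))
  step 3: mul(S(add(add(Z, Z), mul(Z, add(SZ, Z)))), add(add(SSSZ, Z), add(Z, Z)))
  step 4: add(add(add(SSSZ, Z), add(Z, Z)), mul(add(add(Z, Z), mul(Z, add(SZ, Z))), add(add(SSSZ, Z), add(Z, Z))))
  step 5: add(add(S(add(SSZ, Z)), add(Z, Z)), mul(add(add(Z, Z), mul(Z, add(SZ, Z))), add(add(SSSZ, Z), add(Z, Z))))
  step 6: add(S(add(add(SSZ, Z), add(Z, Z))), mul(add(add(Z, Z), mul(Z, add(SZ, Z))), add(add(SSSZ, Z), add(Z, Z))))
  step 7: S(add(add(add(SSZ, Z), add(Z, Z)), mul(add(add(Z, Z), mul(Z, add(SZ, Z))), add(add(SSSZ, Z), add(Z, Z)))))
  step 8: S(add(add(S(add(SZ, Z)), add(Z, Z)), mul(add(add(Z, Z), mul(Z, add(SZ, Z))), add(add(SSSZ, Z), add(Z, Z)))))
  step 9: S(add(S(add(add(SZ, Z), add(Z, Z))), mul(add(add(Z, Z), mul(Z, add(SZ, Z))), add(add(SSSZ, Z), add(Z, Z)))))
  step 10: S(S(add(add(add(SZ, Z), add(Z, Z)), mul(add(add(Z, Z), mul(Z, add(SZ, Z))), add(add(SSSZ, Z), add(Z, Z))))))
  step 11: S(S(add(add(S(add(Z, Z)), add(Z, Z)), mul(add(add(Z, Z), mul(Z, add(SZ, Z))), add(add(SSSZ, Z), add(Z, Z))))))
  step 12: S(S(add(S(add(add(Z, Z), add(Z, Z))), mul(add(add(Z, Z), mul(Z, add(SZ, Z))), add(add(SSSZ, Z), add(Z, Z))))))
  step 13: S(S(S(add(add(add(Z, Z), add(Z, Z)), mul(add(add(Z, Z), mul(Z, add(SZ, Z))), add(add(SSSZ, Z), add(Z, Z)))))))
  step 14: S(S(S(add(add(Z, add(Z, Z)), mul(add(add(Z, Z), mul(Z, add(SZ, Z))), add(add(SSSZ, Z), add(Z, Z)))))))
  step 15: S(S(S(add(add(Z, Z), mul(add(add(Z, Z), mul(Z, add(SZ, Z))), add(add(SSSZ, Z), add(Z, Z)))))))
  step 16: S(S(S(add(Z, mul(add(add(Z, Z), mul(Z, add(SZ, Z))), add(add(SSSZ, Z), add(Z, Z)))))))
  step 17: S(S(S(mul(add(add(Z, Z), mul(Z, add(SZ, Z))), add(add(SSSZ, Z), add(Z, Z))))))
  step 18: S(S(S(mul(add(Z, mul(Z, add(SZ, Z))), add(add(SSSZ, Z), add(Z, Z))))))
  step 19: S(S(S(mul(mul(Z, add(SZ, Z)), add(add(SSSZ, Z), add(Z, Z))))))
  step 20: S(S(S(mul(Z, add(add(SSSZ, Z), add(Z, Z))))))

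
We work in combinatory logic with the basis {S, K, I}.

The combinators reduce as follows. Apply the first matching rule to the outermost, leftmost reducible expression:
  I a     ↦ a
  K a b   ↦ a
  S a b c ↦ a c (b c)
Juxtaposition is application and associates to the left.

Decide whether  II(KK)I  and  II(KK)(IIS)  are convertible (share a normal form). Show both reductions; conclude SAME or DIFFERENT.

Answer: SAME — A ⇓ K, B ⇓ K

Derivation:
Term A:
  start: II(KK)I
  →1  I(KK)I
  →2  KKI
  →3  K

Term B:
  start: II(KK)(IIS)
  →1  I(KK)(IIS)
  →2  KK(IIS)
  →3  K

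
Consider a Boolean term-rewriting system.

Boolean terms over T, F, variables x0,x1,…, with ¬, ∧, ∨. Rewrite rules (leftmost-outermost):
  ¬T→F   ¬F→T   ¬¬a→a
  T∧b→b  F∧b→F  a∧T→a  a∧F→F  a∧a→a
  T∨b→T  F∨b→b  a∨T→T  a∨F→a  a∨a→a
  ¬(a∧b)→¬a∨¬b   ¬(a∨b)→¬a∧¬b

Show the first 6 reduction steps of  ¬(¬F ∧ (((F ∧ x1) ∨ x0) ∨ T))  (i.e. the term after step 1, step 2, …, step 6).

Answer: after 6 steps: ((¬F ∨ ¬x1) ∧ ¬x0) ∧ ¬T

Reduction:
  start: ¬(¬F ∧ (((F ∧ x1) ∨ x0) ∨ T))
  →1  ¬¬F ∨ ¬(((F ∧ x1) ∨ x0) ∨ T)
  →2  F ∨ ¬(((F ∧ x1) ∨ x0) ∨ T)
  →3  ¬(((F ∧ x1) ∨ x0) ∨ T)
  →4  ¬((F ∧ x1) ∨ x0) ∧ ¬T
  →5  (¬(F ∧ x1) ∧ ¬x0) ∧ ¬T
  →6  ((¬F ∨ ¬x1) ∧ ¬x0) ∧ ¬T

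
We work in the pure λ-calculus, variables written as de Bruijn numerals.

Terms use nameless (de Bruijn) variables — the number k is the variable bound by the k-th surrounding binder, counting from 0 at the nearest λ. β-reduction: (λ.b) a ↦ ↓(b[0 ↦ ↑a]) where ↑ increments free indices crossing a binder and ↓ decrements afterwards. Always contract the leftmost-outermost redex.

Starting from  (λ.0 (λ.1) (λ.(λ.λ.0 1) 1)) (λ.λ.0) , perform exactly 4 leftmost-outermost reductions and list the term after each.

  start: (λ.0 (λ.1) (λ.(λ.λ.0 1) 1)) (λ.λ.0)
  →1  (λ.λ.0) (λ.λ.λ.0) (λ.(λ.λ.0 1) (λ.λ.0))
  →2  (λ.0) (λ.(λ.λ.0 1) (λ.λ.0))
  →3  λ.(λ.λ.0 1) (λ.λ.0)
  →4  λ.λ.0 (λ.λ.0)

Answer: after 4 steps: λ.λ.0 (λ.λ.0)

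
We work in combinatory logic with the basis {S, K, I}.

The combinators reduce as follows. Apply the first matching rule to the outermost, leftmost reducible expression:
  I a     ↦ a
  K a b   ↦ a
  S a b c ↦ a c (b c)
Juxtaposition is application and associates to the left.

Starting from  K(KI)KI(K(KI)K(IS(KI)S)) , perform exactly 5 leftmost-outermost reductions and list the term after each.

  start: K(KI)KI(K(KI)K(IS(KI)S))
  [1] KII(K(KI)K(IS(KI)S))
  [2] I(K(KI)K(IS(KI)S))
  [3] K(KI)K(IS(KI)S)
  [4] KI(IS(KI)S)
  [5] I

Answer: after 5 steps: I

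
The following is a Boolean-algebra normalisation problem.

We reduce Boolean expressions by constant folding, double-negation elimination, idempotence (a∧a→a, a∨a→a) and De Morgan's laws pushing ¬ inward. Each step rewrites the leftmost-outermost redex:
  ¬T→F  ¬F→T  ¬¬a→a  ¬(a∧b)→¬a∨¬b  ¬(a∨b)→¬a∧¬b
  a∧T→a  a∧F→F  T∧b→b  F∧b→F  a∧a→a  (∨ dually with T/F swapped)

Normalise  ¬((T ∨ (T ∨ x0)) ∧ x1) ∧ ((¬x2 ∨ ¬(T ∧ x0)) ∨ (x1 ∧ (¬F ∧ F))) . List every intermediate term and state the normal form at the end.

Answer: normal form = ¬x1 ∧ (¬x2 ∨ ¬x0)  (in 11 steps)

Derivation:
  start: ¬((T ∨ (T ∨ x0)) ∧ x1) ∧ ((¬x2 ∨ ¬(T ∧ x0)) ∨ (x1 ∧ (¬F ∧ F)))
  →1  (¬(T ∨ (T ∨ x0)) ∨ ¬x1) ∧ ((¬x2 ∨ ¬(T ∧ x0)) ∨ (x1 ∧ (¬F ∧ F)))
  →2  ((¬T ∧ ¬(T ∨ x0)) ∨ ¬x1) ∧ ((¬x2 ∨ ¬(T ∧ x0)) ∨ (x1 ∧ (¬F ∧ F)))
  →3  ((F ∧ ¬(T ∨ x0)) ∨ ¬x1) ∧ ((¬x2 ∨ ¬(T ∧ x0)) ∨ (x1 ∧ (¬F ∧ F)))
  →4  (F ∨ ¬x1) ∧ ((¬x2 ∨ ¬(T ∧ x0)) ∨ (x1 ∧ (¬F ∧ F)))
  →5  ¬x1 ∧ ((¬x2 ∨ ¬(T ∧ x0)) ∨ (x1 ∧ (¬F ∧ F)))
  →6  ¬x1 ∧ ((¬x2 ∨ (¬T ∨ ¬x0)) ∨ (x1 ∧ (¬F ∧ F)))
  →7  ¬x1 ∧ ((¬x2 ∨ (F ∨ ¬x0)) ∨ (x1 ∧ (¬F ∧ F)))
  →8  ¬x1 ∧ ((¬x2 ∨ ¬x0) ∨ (x1 ∧ (¬F ∧ F)))
  →9  ¬x1 ∧ ((¬x2 ∨ ¬x0) ∨ (x1 ∧ F))
  →10  ¬x1 ∧ ((¬x2 ∨ ¬x0) ∨ F)
  →11  ¬x1 ∧ (¬x2 ∨ ¬x0)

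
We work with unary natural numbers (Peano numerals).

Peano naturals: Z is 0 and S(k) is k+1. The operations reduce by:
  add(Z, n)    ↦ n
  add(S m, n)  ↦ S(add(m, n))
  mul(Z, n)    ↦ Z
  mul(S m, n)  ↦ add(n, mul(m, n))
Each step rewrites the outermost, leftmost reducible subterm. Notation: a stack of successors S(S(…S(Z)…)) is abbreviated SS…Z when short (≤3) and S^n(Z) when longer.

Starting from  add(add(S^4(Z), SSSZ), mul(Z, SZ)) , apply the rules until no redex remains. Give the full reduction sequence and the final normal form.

  start: add(add(S^4(Z), SSSZ), mul(Z, SZ))
  →1  add(S(add(SSSZ, SSSZ)), mul(Z, SZ))
  →2  S(add(add(SSSZ, SSSZ), mul(Z, SZ)))
  →3  S(add(S(add(SSZ, SSSZ)), mul(Z, SZ)))
  →4  S(S(add(add(SSZ, SSSZ), mul(Z, SZ))))
  →5  S(S(add(S(add(SZ, SSSZ)), mul(Z, SZ))))
  →6  S(S(S(add(add(SZ, SSSZ), mul(Z, SZ)))))
  →7  S(S(S(add(S(add(Z, SSSZ)), mul(Z, SZ)))))
  →8  S(S(S(S(add(add(Z, SSSZ), mul(Z, SZ))))))
  →9  S(S(S(S(add(SSSZ, mul(Z, SZ))))))
  →10  S(S(S(S(S(add(SSZ, mul(Z, SZ)))))))
  →11  S(S(S(S(S(S(add(SZ, mul(Z, SZ))))))))
  →12  S(S(S(S(S(S(S(add(Z, mul(Z, SZ)))))))))
  →13  S(S(S(S(S(S(S(mul(Z, SZ))))))))
  →14  S^7(Z)

Answer: normal form = S^7(Z)  (in 14 steps)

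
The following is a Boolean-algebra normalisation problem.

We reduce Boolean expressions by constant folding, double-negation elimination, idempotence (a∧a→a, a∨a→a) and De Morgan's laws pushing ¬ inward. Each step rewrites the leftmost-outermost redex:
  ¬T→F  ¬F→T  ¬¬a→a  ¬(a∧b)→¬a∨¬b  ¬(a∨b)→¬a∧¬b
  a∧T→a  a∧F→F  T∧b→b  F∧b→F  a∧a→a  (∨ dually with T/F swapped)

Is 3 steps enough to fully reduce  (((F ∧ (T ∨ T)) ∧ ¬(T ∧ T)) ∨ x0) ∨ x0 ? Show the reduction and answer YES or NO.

  start: (((F ∧ (T ∨ T)) ∧ ¬(T ∧ T)) ∨ x0) ∨ x0
  →1  ((F ∧ ¬(T ∧ T)) ∨ x0) ∨ x0
  →2  (F ∨ x0) ∨ x0
  →3  x0 ∨ x0

Answer: NO — after 3 steps the term is x0 ∨ x0, not yet normal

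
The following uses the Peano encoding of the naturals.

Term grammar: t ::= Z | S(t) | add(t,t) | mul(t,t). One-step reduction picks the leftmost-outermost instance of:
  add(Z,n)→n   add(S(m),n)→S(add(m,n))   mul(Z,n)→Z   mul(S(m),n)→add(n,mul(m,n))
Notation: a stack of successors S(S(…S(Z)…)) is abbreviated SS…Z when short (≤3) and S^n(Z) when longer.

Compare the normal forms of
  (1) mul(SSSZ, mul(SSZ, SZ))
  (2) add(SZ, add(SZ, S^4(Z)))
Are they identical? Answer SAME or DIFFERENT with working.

Term A:
  start: mul(SSSZ, mul(SSZ, SZ))
  [1] add(mul(SSZ, SZ), mul(SSZ, mul(SSZ, SZ)))
  [2] add(add(SZ, mul(SZ, SZ)), mul(SSZ, mul(SSZ, SZ)))
  [3] add(S(add(Z, mul(SZ, SZ))), mul(SSZ, mul(SSZ, SZ)))
  [4] S(add(add(Z, mul(SZ, SZ)), mul(SSZ, mul(SSZ, SZ))))
  [5] S(add(mul(SZ, SZ), mul(SSZ, mul(SSZ, SZ))))
  [6] S(add(add(SZ, mul(Z, SZ)), mul(SSZ, mul(SSZ, SZ))))
  [7] S(add(S(add(Z, mul(Z, SZ))), mul(SSZ, mul(SSZ, SZ))))
  [8] S(S(add(add(Z, mul(Z, SZ)), mul(SSZ, mul(SSZ, SZ)))))
  [9] S(S(add(mul(Z, SZ), mul(SSZ, mul(SSZ, SZ)))))
  [10] S(S(add(Z, mul(SSZ, mul(SSZ, SZ)))))
  [11] S(S(mul(SSZ, mul(SSZ, SZ))))
  [12] S(S(add(mul(SSZ, SZ), mul(SZ, mul(SSZ, SZ)))))
  [13] S(S(add(add(SZ, mul(SZ, SZ)), mul(SZ, mul(SSZ, SZ)))))
  [14] S(S(add(S(add(Z, mul(SZ, SZ))), mul(SZ, mul(SSZ, SZ)))))
  [15] S(S(S(add(add(Z, mul(SZ, SZ)), mul(SZ, mul(SSZ, SZ))))))
  [16] S(S(S(add(mul(SZ, SZ), mul(SZ, mul(SSZ, SZ))))))
  [17] S(S(S(add(add(SZ, mul(Z, SZ)), mul(SZ, mul(SSZ, SZ))))))
  [18] S(S(S(add(S(add(Z, mul(Z, SZ))), mul(SZ, mul(SSZ, SZ))))))
  [19] S(S(S(S(add(add(Z, mul(Z, SZ)), mul(SZ, mul(SSZ, SZ)))))))
  [20] S(S(S(S(add(mul(Z, SZ), mul(SZ, mul(SSZ, SZ)))))))
  [21] S(S(S(S(add(Z, mul(SZ, mul(SSZ, SZ)))))))
  [22] S(S(S(S(mul(SZ, mul(SSZ, SZ))))))
  [23] S(S(S(S(add(mul(SSZ, SZ), mul(Z, mul(SSZ, SZ)))))))
  [24] S(S(S(S(add(add(SZ, mul(SZ, SZ)), mul(Z, mul(SSZ, SZ)))))))
  [25] S(S(S(S(add(S(add(Z, mul(SZ, SZ))), mul(Z, mul(SSZ, SZ)))))))
  [26] S(S(S(S(S(add(add(Z, mul(SZ, SZ)), mul(Z, mul(SSZ, SZ))))))))
  [27] S(S(S(S(S(add(mul(SZ, SZ), mul(Z, mul(SSZ, SZ))))))))
  [28] S(S(S(S(S(add(add(SZ, mul(Z, SZ)), mul(Z, mul(SSZ, SZ))))))))
  [29] S(S(S(S(S(add(S(add(Z, mul(Z, SZ))), mul(Z, mul(SSZ, SZ))))))))
  [30] S(S(S(S(S(S(add(add(Z, mul(Z, SZ)), mul(Z, mul(SSZ, SZ)))))))))
  [31] S(S(S(S(S(S(add(mul(Z, SZ), mul(Z, mul(SSZ, SZ)))))))))
  [32] S(S(S(S(S(S(add(Z, mul(Z, mul(SSZ, SZ)))))))))
  [33] S(S(S(S(S(S(mul(Z, mul(SSZ, SZ))))))))
  [34] S^6(Z)

Term B:
  start: add(SZ, add(SZ, S^4(Z)))
  [1] S(add(Z, add(SZ, S^4(Z))))
  [2] S(add(SZ, S^4(Z)))
  [3] S(S(add(Z, S^4(Z))))
  [4] S^6(Z)

Answer: SAME — A ⇓ S^6(Z), B ⇓ S^6(Z)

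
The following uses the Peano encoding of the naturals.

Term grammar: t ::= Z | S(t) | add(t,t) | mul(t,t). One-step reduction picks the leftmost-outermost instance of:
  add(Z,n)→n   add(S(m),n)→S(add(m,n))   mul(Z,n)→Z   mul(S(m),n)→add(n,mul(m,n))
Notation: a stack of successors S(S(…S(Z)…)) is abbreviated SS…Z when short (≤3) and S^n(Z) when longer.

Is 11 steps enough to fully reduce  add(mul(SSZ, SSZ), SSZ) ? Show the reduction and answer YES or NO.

Answer: NO — after 11 steps the term is S(S(S(S(add(add(Z, mul(Z, SSZ)), SSZ))))), not yet normal

Reduction:
  start: add(mul(SSZ, SSZ), SSZ)
  [1] add(add(SSZ, mul(SZ, SSZ)), SSZ)
  [2] add(S(add(SZ, mul(SZ, SSZ))), SSZ)
  [3] S(add(add(SZ, mul(SZ, SSZ)), SSZ))
  [4] S(add(S(add(Z, mul(SZ, SSZ))), SSZ))
  [5] S(S(add(add(Z, mul(SZ, SSZ)), SSZ)))
  [6] S(S(add(mul(SZ, SSZ), SSZ)))
  [7] S(S(add(add(SSZ, mul(Z, SSZ)), SSZ)))
  [8] S(S(add(S(add(SZ, mul(Z, SSZ))), SSZ)))
  [9] S(S(S(add(add(SZ, mul(Z, SSZ)), SSZ))))
  [10] S(S(S(add(S(add(Z, mul(Z, SSZ))), SSZ))))
  [11] S(S(S(S(add(add(Z, mul(Z, SSZ)), SSZ)))))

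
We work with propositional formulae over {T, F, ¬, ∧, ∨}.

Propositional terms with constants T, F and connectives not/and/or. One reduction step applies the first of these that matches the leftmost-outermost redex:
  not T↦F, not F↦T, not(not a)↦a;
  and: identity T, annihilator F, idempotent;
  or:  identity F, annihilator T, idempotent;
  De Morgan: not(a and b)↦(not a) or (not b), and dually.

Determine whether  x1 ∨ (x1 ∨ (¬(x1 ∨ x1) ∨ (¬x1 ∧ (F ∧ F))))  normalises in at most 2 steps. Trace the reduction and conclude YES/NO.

Answer: NO — after 2 steps the term is x1 ∨ (x1 ∨ (¬x1 ∨ (¬x1 ∧ (F ∧ F)))), not yet normal

Reduction:
  start: x1 ∨ (x1 ∨ (¬(x1 ∨ x1) ∨ (¬x1 ∧ (F ∧ F))))
  step 1: x1 ∨ (x1 ∨ ((¬x1 ∧ ¬x1) ∨ (¬x1 ∧ (F ∧ F))))
  step 2: x1 ∨ (x1 ∨ (¬x1 ∨ (¬x1 ∧ (F ∧ F))))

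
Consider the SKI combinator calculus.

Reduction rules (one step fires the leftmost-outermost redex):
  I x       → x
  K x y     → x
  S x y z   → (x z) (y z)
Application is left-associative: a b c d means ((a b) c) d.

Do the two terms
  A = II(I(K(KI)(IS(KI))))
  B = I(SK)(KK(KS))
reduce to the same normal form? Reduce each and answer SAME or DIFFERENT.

Answer: DIFFERENT — A ⇓ KI, B ⇓ SKK

Reduction:
Term A:
  start: II(I(K(KI)(IS(KI))))
  →1  I(I(K(KI)(IS(KI))))
  →2  I(K(KI)(IS(KI)))
  →3  K(KI)(IS(KI))
  →4  KI

Term B:
  start: I(SK)(KK(KS))
  →1  SK(KK(KS))
  →2  SKK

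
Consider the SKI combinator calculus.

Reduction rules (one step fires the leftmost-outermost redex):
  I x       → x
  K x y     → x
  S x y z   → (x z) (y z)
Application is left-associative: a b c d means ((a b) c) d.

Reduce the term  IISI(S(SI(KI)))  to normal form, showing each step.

  start: IISI(S(SI(KI)))
  →1  ISI(S(SI(KI)))
  →2  SI(S(SI(KI)))

Answer: normal form = SI(S(SI(KI)))  (in 2 steps)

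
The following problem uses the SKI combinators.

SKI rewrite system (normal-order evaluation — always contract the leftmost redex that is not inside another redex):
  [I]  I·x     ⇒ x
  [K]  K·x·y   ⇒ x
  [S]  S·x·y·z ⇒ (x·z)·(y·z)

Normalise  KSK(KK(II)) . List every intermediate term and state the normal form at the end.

  start: KSK(KK(II))
  [1] S(KK(II))
  [2] SK

Answer: normal form = SK  (in 2 steps)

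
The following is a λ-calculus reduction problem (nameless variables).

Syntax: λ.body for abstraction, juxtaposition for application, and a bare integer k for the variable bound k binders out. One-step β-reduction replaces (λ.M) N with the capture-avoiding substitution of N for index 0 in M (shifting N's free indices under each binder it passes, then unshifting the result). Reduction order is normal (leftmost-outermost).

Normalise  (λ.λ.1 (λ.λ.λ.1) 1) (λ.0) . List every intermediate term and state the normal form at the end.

Answer: normal form = λ.λ.λ.1  (in 3 steps)

Working:
  start: (λ.λ.1 (λ.λ.λ.1) 1) (λ.0)
  [1] λ.(λ.0) (λ.λ.λ.1) (λ.0)
  [2] λ.(λ.λ.λ.1) (λ.0)
  [3] λ.λ.λ.1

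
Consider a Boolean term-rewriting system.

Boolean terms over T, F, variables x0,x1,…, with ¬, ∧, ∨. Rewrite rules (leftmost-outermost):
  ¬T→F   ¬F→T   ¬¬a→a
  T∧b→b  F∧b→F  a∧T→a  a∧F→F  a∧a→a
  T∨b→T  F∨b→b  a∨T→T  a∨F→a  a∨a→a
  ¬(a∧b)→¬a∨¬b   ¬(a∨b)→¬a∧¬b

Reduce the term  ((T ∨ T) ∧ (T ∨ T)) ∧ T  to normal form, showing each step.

Answer: normal form = T  (in 3 steps)

Working:
  start: ((T ∨ T) ∧ (T ∨ T)) ∧ T
  →1  (T ∨ T) ∧ (T ∨ T)
  →2  T ∨ T
  →3  T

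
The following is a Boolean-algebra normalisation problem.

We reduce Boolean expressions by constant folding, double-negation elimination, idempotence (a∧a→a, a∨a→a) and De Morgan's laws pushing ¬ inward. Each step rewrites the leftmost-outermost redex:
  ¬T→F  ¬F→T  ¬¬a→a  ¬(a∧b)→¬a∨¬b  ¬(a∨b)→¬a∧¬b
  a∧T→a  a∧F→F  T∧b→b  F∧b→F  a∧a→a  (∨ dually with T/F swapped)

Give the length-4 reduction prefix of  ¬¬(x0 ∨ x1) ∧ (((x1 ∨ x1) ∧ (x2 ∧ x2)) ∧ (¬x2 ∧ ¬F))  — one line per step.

  start: ¬¬(x0 ∨ x1) ∧ (((x1 ∨ x1) ∧ (x2 ∧ x2)) ∧ (¬x2 ∧ ¬F))
  →1  (x0 ∨ x1) ∧ (((x1 ∨ x1) ∧ (x2 ∧ x2)) ∧ (¬x2 ∧ ¬F))
  →2  (x0 ∨ x1) ∧ ((x1 ∧ (x2 ∧ x2)) ∧ (¬x2 ∧ ¬F))
  →3  (x0 ∨ x1) ∧ ((x1 ∧ x2) ∧ (¬x2 ∧ ¬F))
  →4  (x0 ∨ x1) ∧ ((x1 ∧ x2) ∧ (¬x2 ∧ T))

Answer: after 4 steps: (x0 ∨ x1) ∧ ((x1 ∧ x2) ∧ (¬x2 ∧ T))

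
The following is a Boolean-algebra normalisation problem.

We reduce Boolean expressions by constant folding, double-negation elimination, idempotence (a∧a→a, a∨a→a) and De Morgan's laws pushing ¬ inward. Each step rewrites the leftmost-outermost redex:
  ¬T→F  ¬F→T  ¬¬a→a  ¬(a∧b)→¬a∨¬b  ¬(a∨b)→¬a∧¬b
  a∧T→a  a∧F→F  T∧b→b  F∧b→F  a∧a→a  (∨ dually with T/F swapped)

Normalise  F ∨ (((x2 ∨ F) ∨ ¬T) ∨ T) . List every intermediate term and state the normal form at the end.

  start: F ∨ (((x2 ∨ F) ∨ ¬T) ∨ T)
  step 1: ((x2 ∨ F) ∨ ¬T) ∨ T
  step 2: T

Answer: normal form = T  (in 2 steps)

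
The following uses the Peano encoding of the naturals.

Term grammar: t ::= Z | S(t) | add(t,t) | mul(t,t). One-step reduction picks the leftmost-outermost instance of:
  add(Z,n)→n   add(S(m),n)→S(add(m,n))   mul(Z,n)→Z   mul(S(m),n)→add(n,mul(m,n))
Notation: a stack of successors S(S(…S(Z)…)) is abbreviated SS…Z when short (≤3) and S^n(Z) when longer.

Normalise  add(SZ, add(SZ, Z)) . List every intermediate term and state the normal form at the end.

Answer: normal form = SSZ  (in 4 steps)

Working:
  start: add(SZ, add(SZ, Z))
  [1] S(add(Z, add(SZ, Z)))
  [2] S(add(SZ, Z))
  [3] S(S(add(Z, Z)))
  [4] SSZ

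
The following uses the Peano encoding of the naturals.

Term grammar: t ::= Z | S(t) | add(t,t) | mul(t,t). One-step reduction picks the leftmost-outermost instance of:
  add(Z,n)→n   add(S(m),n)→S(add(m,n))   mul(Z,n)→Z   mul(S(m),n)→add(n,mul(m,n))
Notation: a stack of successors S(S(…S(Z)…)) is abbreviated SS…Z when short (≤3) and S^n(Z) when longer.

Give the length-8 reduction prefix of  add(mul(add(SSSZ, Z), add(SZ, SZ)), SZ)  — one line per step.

Answer: after 8 steps: S(S(add(add(Z, mul(add(SSZ, Z), add(SZ, SZ))), SZ)))

Working:
  start: add(mul(add(SSSZ, Z), add(SZ, SZ)), SZ)
  step 1: add(mul(S(add(SSZ, Z)), add(SZ, SZ)), SZ)
  step 2: add(add(add(SZ, SZ), mul(add(SSZ, Z), add(SZ, SZ))), SZ)
  step 3: add(add(S(add(Z, SZ)), mul(add(SSZ, Z), add(SZ, SZ))), SZ)
  step 4: add(S(add(add(Z, SZ), mul(add(SSZ, Z), add(SZ, SZ)))), SZ)
  step 5: S(add(add(add(Z, SZ), mul(add(SSZ, Z), add(SZ, SZ))), SZ))
  step 6: S(add(add(SZ, mul(add(SSZ, Z), add(SZ, SZ))), SZ))
  step 7: S(add(S(add(Z, mul(add(SSZ, Z), add(SZ, SZ)))), SZ))
  step 8: S(S(add(add(Z, mul(add(SSZ, Z), add(SZ, SZ))), SZ)))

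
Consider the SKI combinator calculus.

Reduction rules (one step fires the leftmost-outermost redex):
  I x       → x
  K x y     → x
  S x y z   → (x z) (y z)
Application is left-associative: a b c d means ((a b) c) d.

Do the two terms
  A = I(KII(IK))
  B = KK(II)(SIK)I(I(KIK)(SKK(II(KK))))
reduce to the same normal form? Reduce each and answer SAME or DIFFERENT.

Term A:
  start: I(KII(IK))
  step 1: KII(IK)
  step 2: I(IK)
  step 3: IK
  step 4: K

Term B:
  start: KK(II)(SIK)I(I(KIK)(SKK(II(KK))))
  step 1: K(SIK)I(I(KIK)(SKK(II(KK))))
  step 2: SIK(I(KIK)(SKK(II(KK))))
  step 3: I(I(KIK)(SKK(II(KK))))(K(I(KIK)(SKK(II(KK)))))
  step 4: I(KIK)(SKK(II(KK)))(K(I(KIK)(SKK(II(KK)))))
  step 5: KIK(SKK(II(KK)))(K(I(KIK)(SKK(II(KK)))))
  step 6: I(SKK(II(KK)))(K(I(KIK)(SKK(II(KK)))))
  step 7: SKK(II(KK))(K(I(KIK)(SKK(II(KK)))))
  step 8: K(II(KK))(K(II(KK)))(K(I(KIK)(SKK(II(KK)))))
  step 9: II(KK)(K(I(KIK)(SKK(II(KK)))))
  step 10: I(KK)(K(I(KIK)(SKK(II(KK)))))
  step 11: KK(K(I(KIK)(SKK(II(KK)))))
  step 12: K

Answer: SAME — A ⇓ K, B ⇓ K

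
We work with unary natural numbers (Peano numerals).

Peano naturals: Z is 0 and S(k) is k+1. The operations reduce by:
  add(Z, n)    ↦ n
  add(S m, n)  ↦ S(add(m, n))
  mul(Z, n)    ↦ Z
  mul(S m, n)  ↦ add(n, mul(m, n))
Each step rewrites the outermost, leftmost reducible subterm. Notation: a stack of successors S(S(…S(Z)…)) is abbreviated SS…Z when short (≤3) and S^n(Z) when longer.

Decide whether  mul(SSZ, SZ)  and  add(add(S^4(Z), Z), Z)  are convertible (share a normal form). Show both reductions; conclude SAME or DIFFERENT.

Term A:
  start: mul(SSZ, SZ)
  step 1: add(SZ, mul(SZ, SZ))
  step 2: S(add(Z, mul(SZ, SZ)))
  step 3: S(mul(SZ, SZ))
  step 4: S(add(SZ, mul(Z, SZ)))
  step 5: S(S(add(Z, mul(Z, SZ))))
  step 6: S(S(mul(Z, SZ)))
  step 7: SSZ

Term B:
  start: add(add(S^4(Z), Z), Z)
  step 1: add(S(add(SSSZ, Z)), Z)
  step 2: S(add(add(SSSZ, Z), Z))
  step 3: S(add(S(add(SSZ, Z)), Z))
  step 4: S(S(add(add(SSZ, Z), Z)))
  step 5: S(S(add(S(add(SZ, Z)), Z)))
  step 6: S(S(S(add(add(SZ, Z), Z))))
  step 7: S(S(S(add(S(add(Z, Z)), Z))))
  step 8: S(S(S(S(add(add(Z, Z), Z)))))
  step 9: S(S(S(S(add(Z, Z)))))
  step 10: S^4(Z)

Answer: DIFFERENT — A ⇓ SSZ, B ⇓ S^4(Z)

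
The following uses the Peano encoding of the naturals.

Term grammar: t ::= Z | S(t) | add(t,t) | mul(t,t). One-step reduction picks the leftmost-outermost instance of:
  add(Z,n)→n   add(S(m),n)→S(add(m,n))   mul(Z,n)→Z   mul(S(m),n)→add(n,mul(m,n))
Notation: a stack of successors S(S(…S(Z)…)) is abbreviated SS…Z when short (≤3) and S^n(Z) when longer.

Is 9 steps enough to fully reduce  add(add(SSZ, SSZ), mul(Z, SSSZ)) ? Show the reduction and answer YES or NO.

Answer: YES — reaches normal form S^4(Z) in 9 ≤ 9 steps

Working:
  start: add(add(SSZ, SSZ), mul(Z, SSSZ))
  step 1: add(S(add(SZ, SSZ)), mul(Z, SSSZ))
  step 2: S(add(add(SZ, SSZ), mul(Z, SSSZ)))
  step 3: S(add(S(add(Z, SSZ)), mul(Z, SSSZ)))
  step 4: S(S(add(add(Z, SSZ), mul(Z, SSSZ))))
  step 5: S(S(add(SSZ, mul(Z, SSSZ))))
  step 6: S(S(S(add(SZ, mul(Z, SSSZ)))))
  step 7: S(S(S(S(add(Z, mul(Z, SSSZ))))))
  step 8: S(S(S(S(mul(Z, SSSZ)))))
  step 9: S^4(Z)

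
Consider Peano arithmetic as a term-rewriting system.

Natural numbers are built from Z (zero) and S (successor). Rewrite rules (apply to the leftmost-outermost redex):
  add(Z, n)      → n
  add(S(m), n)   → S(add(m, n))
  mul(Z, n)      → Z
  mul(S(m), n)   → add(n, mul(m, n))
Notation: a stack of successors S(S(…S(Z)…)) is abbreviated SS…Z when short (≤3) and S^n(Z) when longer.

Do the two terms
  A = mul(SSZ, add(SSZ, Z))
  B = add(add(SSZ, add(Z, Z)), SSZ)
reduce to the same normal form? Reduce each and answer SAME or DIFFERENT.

Answer: SAME — A ⇓ S^4(Z), B ⇓ S^4(Z)

Derivation:
Term A:
  start: mul(SSZ, add(SSZ, Z))
  step 1: add(add(SSZ, Z), mul(SZ, add(SSZ, Z)))
  step 2: add(S(add(SZ, Z)), mul(SZ, add(SSZ, Z)))
  step 3: S(add(add(SZ, Z), mul(SZ, add(SSZ, Z))))
  step 4: S(add(S(add(Z, Z)), mul(SZ, add(SSZ, Z))))
  step 5: S(S(add(add(Z, Z), mul(SZ, add(SSZ, Z)))))
  step 6: S(S(add(Z, mul(SZ, add(SSZ, Z)))))
  step 7: S(S(mul(SZ, add(SSZ, Z))))
  step 8: S(S(add(add(SSZ, Z), mul(Z, add(SSZ, Z)))))
  step 9: S(S(add(S(add(SZ, Z)), mul(Z, add(SSZ, Z)))))
  step 10: S(S(S(add(add(SZ, Z), mul(Z, add(SSZ, Z))))))
  step 11: S(S(S(add(S(add(Z, Z)), mul(Z, add(SSZ, Z))))))
  step 12: S(S(S(S(add(add(Z, Z), mul(Z, add(SSZ, Z)))))))
  step 13: S(S(S(S(add(Z, mul(Z, add(SSZ, Z)))))))
  step 14: S(S(S(S(mul(Z, add(SSZ, Z))))))
  step 15: S^4(Z)

Term B:
  start: add(add(SSZ, add(Z, Z)), SSZ)
  step 1: add(S(add(SZ, add(Z, Z))), SSZ)
  step 2: S(add(add(SZ, add(Z, Z)), SSZ))
  step 3: S(add(S(add(Z, add(Z, Z))), SSZ))
  step 4: S(S(add(add(Z, add(Z, Z)), SSZ)))
  step 5: S(S(add(add(Z, Z), SSZ)))
  step 6: S(S(add(Z, SSZ)))
  step 7: S^4(Z)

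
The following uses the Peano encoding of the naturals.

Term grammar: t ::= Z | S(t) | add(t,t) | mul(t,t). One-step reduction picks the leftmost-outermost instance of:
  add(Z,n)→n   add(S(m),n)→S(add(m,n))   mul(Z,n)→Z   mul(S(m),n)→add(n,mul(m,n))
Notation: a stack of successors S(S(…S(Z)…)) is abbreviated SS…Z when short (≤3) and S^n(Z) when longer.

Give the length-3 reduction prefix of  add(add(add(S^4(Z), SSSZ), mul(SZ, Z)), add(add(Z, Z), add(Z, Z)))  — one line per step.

Answer: after 3 steps: S(add(add(add(SSSZ, SSSZ), mul(SZ, Z)), add(add(Z, Z), add(Z, Z))))

Derivation:
  start: add(add(add(S^4(Z), SSSZ), mul(SZ, Z)), add(add(Z, Z), add(Z, Z)))
  step 1: add(add(S(add(SSSZ, SSSZ)), mul(SZ, Z)), add(add(Z, Z), add(Z, Z)))
  step 2: add(S(add(add(SSSZ, SSSZ), mul(SZ, Z))), add(add(Z, Z), add(Z, Z)))
  step 3: S(add(add(add(SSSZ, SSSZ), mul(SZ, Z)), add(add(Z, Z), add(Z, Z))))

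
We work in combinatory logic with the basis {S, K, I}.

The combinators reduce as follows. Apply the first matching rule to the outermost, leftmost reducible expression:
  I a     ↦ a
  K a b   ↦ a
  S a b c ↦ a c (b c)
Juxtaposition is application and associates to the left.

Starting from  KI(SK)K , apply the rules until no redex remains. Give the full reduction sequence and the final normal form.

Answer: normal form = K  (in 2 steps)

Working:
  start: KI(SK)K
  [1] IK
  [2] K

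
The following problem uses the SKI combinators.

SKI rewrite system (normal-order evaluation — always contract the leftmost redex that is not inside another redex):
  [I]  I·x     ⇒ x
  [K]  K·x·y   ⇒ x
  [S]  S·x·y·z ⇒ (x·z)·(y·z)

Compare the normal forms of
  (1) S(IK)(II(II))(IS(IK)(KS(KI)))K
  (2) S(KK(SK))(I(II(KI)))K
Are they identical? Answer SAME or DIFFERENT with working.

Answer: SAME — A ⇓ K, B ⇓ K

Derivation:
Term A:
  start: S(IK)(II(II))(IS(IK)(KS(KI)))K
  →1  IK(IS(IK)(KS(KI)))(II(II)(IS(IK)(KS(KI))))K
  →2  K(IS(IK)(KS(KI)))(II(II)(IS(IK)(KS(KI))))K
  →3  IS(IK)(KS(KI))K
  →4  S(IK)(KS(KI))K
  →5  IKK(KS(KI)K)
  →6  KK(KS(KI)K)
  →7  K

Term B:
  start: S(KK(SK))(I(II(KI)))K
  →1  KK(SK)K(I(II(KI))K)
  →2  KK(I(II(KI))K)
  →3  K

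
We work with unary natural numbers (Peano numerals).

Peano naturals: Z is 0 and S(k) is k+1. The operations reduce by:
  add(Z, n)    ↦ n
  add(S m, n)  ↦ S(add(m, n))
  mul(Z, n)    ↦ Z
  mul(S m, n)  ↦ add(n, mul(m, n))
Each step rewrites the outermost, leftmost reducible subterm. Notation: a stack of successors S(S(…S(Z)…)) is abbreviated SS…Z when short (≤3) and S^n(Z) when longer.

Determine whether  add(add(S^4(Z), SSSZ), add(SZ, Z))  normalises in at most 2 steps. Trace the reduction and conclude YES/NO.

  start: add(add(S^4(Z), SSSZ), add(SZ, Z))
  step 1: add(S(add(SSSZ, SSSZ)), add(SZ, Z))
  step 2: S(add(add(SSSZ, SSSZ), add(SZ, Z)))

Answer: NO — after 2 steps the term is S(add(add(SSSZ, SSSZ), add(SZ, Z))), not yet normal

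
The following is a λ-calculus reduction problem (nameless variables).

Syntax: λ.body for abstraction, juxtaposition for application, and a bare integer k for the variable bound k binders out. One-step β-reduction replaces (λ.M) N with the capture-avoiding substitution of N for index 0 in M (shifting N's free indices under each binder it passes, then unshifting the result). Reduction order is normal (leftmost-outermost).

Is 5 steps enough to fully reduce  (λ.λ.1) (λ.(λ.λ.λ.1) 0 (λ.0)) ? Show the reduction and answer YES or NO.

  start: (λ.λ.1) (λ.(λ.λ.λ.1) 0 (λ.0))
  [1] λ.λ.(λ.λ.λ.1) 0 (λ.0)
  [2] λ.λ.(λ.λ.1) (λ.0)
  [3] λ.λ.λ.λ.0

Answer: YES — reaches normal form λ.λ.λ.λ.0 in 3 ≤ 5 steps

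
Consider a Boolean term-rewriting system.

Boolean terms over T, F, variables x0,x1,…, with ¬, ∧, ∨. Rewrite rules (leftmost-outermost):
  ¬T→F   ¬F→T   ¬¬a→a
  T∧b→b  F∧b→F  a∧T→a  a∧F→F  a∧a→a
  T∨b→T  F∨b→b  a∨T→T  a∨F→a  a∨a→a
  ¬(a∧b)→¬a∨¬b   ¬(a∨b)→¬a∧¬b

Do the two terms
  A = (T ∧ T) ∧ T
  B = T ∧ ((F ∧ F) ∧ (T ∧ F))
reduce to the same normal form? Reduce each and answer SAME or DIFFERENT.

Term A:
  start: (T ∧ T) ∧ T
  step 1: T ∧ T
  step 2: T

Term B:
  start: T ∧ ((F ∧ F) ∧ (T ∧ F))
  step 1: (F ∧ F) ∧ (T ∧ F)
  step 2: F ∧ (T ∧ F)
  step 3: F

Answer: DIFFERENT — A ⇓ T, B ⇓ F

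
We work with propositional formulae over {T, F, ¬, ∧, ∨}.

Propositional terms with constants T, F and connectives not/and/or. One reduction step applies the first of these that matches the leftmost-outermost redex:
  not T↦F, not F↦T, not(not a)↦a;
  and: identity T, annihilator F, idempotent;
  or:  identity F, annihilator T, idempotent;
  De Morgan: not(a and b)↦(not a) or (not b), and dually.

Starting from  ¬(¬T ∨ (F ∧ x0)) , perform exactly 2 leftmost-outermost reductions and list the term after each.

Answer: after 2 steps: T ∧ ¬(F ∧ x0)

Reduction:
  start: ¬(¬T ∨ (F ∧ x0))
  step 1: ¬¬T ∧ ¬(F ∧ x0)
  step 2: T ∧ ¬(F ∧ x0)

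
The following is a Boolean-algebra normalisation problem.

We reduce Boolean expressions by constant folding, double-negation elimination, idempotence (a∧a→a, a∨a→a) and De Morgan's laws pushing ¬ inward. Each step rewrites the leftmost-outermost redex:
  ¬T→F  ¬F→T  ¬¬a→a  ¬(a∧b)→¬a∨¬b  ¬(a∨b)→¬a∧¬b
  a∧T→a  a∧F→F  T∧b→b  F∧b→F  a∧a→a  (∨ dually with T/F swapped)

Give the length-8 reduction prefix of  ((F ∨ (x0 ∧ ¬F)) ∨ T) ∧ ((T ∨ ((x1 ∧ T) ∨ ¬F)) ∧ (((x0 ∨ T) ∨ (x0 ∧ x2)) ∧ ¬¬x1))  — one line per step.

  start: ((F ∨ (x0 ∧ ¬F)) ∨ T) ∧ ((T ∨ ((x1 ∧ T) ∨ ¬F)) ∧ (((x0 ∨ T) ∨ (x0 ∧ x2)) ∧ ¬¬x1))
  [1] T ∧ ((T ∨ ((x1 ∧ T) ∨ ¬F)) ∧ (((x0 ∨ T) ∨ (x0 ∧ x2)) ∧ ¬¬x1))
  [2] (T ∨ ((x1 ∧ T) ∨ ¬F)) ∧ (((x0 ∨ T) ∨ (x0 ∧ x2)) ∧ ¬¬x1)
  [3] T ∧ (((x0 ∨ T) ∨ (x0 ∧ x2)) ∧ ¬¬x1)
  [4] ((x0 ∨ T) ∨ (x0 ∧ x2)) ∧ ¬¬x1
  [5] (T ∨ (x0 ∧ x2)) ∧ ¬¬x1
  [6] T ∧ ¬¬x1
  [7] ¬¬x1
  [8] x1

Answer: after 8 steps: x1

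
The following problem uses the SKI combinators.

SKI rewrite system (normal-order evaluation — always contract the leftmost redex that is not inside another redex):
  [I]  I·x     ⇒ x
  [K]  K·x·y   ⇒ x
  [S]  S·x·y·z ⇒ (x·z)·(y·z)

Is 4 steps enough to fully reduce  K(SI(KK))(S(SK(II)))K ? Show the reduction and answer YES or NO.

Answer: YES — reaches normal form KK in 4 ≤ 4 steps

Working:
  start: K(SI(KK))(S(SK(II)))K
  →1  SI(KK)K
  →2  IK(KKK)
  →3  K(KKK)
  →4  KK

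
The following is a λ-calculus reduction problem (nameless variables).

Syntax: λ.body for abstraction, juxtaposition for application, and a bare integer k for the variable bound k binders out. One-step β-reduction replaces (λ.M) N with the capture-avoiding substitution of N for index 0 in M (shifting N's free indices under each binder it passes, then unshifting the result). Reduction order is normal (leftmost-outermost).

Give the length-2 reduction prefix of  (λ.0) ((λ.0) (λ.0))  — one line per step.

Answer: after 2 steps: λ.0

Working:
  start: (λ.0) ((λ.0) (λ.0))
  [1] (λ.0) (λ.0)
  [2] λ.0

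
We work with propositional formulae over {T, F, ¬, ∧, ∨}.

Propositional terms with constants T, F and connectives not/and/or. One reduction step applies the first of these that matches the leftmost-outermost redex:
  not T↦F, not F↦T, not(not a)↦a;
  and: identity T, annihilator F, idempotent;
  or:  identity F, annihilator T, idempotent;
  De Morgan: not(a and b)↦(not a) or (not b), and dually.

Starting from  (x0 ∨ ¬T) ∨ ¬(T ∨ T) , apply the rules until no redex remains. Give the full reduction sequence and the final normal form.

Answer: normal form = x0  (in 6 steps)

Reduction:
  start: (x0 ∨ ¬T) ∨ ¬(T ∨ T)
  step 1: (x0 ∨ F) ∨ ¬(T ∨ T)
  step 2: x0 ∨ ¬(T ∨ T)
  step 3: x0 ∨ (¬T ∧ ¬T)
  step 4: x0 ∨ ¬T
  step 5: x0 ∨ F
  step 6: x0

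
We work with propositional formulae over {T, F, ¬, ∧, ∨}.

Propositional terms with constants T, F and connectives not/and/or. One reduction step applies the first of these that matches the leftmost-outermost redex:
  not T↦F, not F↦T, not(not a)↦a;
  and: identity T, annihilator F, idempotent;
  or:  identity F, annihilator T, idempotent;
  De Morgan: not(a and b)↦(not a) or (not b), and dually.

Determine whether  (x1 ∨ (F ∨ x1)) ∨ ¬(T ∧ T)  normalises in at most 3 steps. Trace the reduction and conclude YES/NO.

  start: (x1 ∨ (F ∨ x1)) ∨ ¬(T ∧ T)
  [1] (x1 ∨ x1) ∨ ¬(T ∧ T)
  [2] x1 ∨ ¬(T ∧ T)
  [3] x1 ∨ (¬T ∨ ¬T)

Answer: NO — after 3 steps the term is x1 ∨ (¬T ∨ ¬T), not yet normal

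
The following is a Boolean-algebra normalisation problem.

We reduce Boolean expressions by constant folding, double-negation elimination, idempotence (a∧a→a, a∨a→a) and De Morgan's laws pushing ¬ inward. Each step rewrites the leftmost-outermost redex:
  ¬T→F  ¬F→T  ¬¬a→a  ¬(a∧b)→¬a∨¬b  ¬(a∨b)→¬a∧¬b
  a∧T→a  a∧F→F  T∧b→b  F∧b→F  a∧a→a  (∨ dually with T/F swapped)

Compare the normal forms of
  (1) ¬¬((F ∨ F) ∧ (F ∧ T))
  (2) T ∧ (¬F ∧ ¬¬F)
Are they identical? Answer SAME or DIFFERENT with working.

Term A:
  start: ¬¬((F ∨ F) ∧ (F ∧ T))
  step 1: (F ∨ F) ∧ (F ∧ T)
  step 2: F ∧ (F ∧ T)
  step 3: F

Term B:
  start: T ∧ (¬F ∧ ¬¬F)
  step 1: ¬F ∧ ¬¬F
  step 2: T ∧ ¬¬F
  step 3: ¬¬F
  step 4: F

Answer: SAME — A ⇓ F, B ⇓ F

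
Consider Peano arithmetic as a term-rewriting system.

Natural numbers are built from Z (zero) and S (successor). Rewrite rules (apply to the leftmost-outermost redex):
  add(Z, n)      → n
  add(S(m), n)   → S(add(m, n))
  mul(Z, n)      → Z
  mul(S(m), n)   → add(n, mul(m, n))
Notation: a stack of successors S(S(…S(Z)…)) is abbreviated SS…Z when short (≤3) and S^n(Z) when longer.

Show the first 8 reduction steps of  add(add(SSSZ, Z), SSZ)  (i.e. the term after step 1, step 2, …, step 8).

Answer: after 8 steps: S^5(Z)

Derivation:
  start: add(add(SSSZ, Z), SSZ)
  [1] add(S(add(SSZ, Z)), SSZ)
  [2] S(add(add(SSZ, Z), SSZ))
  [3] S(add(S(add(SZ, Z)), SSZ))
  [4] S(S(add(add(SZ, Z), SSZ)))
  [5] S(S(add(S(add(Z, Z)), SSZ)))
  [6] S(S(S(add(add(Z, Z), SSZ))))
  [7] S(S(S(add(Z, SSZ))))
  [8] S^5(Z)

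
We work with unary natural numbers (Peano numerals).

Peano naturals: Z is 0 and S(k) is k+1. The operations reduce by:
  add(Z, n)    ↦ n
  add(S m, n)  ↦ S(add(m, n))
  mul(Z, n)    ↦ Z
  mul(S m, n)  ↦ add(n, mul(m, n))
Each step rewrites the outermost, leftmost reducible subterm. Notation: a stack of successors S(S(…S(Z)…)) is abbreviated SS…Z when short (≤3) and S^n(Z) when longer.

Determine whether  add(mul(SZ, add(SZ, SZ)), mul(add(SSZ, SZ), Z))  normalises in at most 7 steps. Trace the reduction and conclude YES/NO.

  start: add(mul(SZ, add(SZ, SZ)), mul(add(SSZ, SZ), Z))
  [1] add(add(add(SZ, SZ), mul(Z, add(SZ, SZ))), mul(add(SSZ, SZ), Z))
  [2] add(add(S(add(Z, SZ)), mul(Z, add(SZ, SZ))), mul(add(SSZ, SZ), Z))
  [3] add(S(add(add(Z, SZ), mul(Z, add(SZ, SZ)))), mul(add(SSZ, SZ), Z))
  [4] S(add(add(add(Z, SZ), mul(Z, add(SZ, SZ))), mul(add(SSZ, SZ), Z)))
  [5] S(add(add(SZ, mul(Z, add(SZ, SZ))), mul(add(SSZ, SZ), Z)))
  [6] S(add(S(add(Z, mul(Z, add(SZ, SZ)))), mul(add(SSZ, SZ), Z)))
  [7] S(S(add(add(Z, mul(Z, add(SZ, SZ))), mul(add(SSZ, SZ), Z))))

Answer: NO — after 7 steps the term is S(S(add(add(Z, mul(Z, add(SZ, SZ))), mul(add(SSZ, SZ), Z)))), not yet normal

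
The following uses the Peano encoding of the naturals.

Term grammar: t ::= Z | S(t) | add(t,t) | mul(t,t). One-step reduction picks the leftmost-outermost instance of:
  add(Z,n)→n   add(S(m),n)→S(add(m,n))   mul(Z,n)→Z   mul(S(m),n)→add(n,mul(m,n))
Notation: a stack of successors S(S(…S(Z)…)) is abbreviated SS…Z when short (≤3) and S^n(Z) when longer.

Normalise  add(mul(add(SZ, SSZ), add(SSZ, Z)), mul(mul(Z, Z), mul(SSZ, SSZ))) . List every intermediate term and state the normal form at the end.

  start: add(mul(add(SZ, SSZ), add(SSZ, Z)), mul(mul(Z, Z), mul(SSZ, SSZ)))
  →1  add(mul(S(add(Z, SSZ)), add(SSZ, Z)), mul(mul(Z, Z), mul(SSZ, SSZ)))
  →2  add(add(add(SSZ, Z), mul(add(Z, SSZ), add(SSZ, Z))), mul(mul(Z, Z), mul(SSZ, SSZ)))
  →3  add(add(S(add(SZ, Z)), mul(add(Z, SSZ), add(SSZ, Z))), mul(mul(Z, Z), mul(SSZ, SSZ)))
  →4  add(S(add(add(SZ, Z), mul(add(Z, SSZ), add(SSZ, Z)))), mul(mul(Z, Z), mul(SSZ, SSZ)))
  →5  S(add(add(add(SZ, Z), mul(add(Z, SSZ), add(SSZ, Z))), mul(mul(Z, Z), mul(SSZ, SSZ))))
  →6  S(add(add(S(add(Z, Z)), mul(add(Z, SSZ), add(SSZ, Z))), mul(mul(Z, Z), mul(SSZ, SSZ))))
  →7  S(add(S(add(add(Z, Z), mul(add(Z, SSZ), add(SSZ, Z)))), mul(mul(Z, Z), mul(SSZ, SSZ))))
  →8  S(S(add(add(add(Z, Z), mul(add(Z, SSZ), add(SSZ, Z))), mul(mul(Z, Z), mul(SSZ, SSZ)))))
  →9  S(S(add(add(Z, mul(add(Z, SSZ), add(SSZ, Z))), mul(mul(Z, Z), mul(SSZ, SSZ)))))
  →10  S(S(add(mul(add(Z, SSZ), add(SSZ, Z)), mul(mul(Z, Z), mul(SSZ, SSZ)))))
  →11  S(S(add(mul(SSZ, add(SSZ, Z)), mul(mul(Z, Z), mul(SSZ, SSZ)))))
  →12  S(S(add(add(add(SSZ, Z), mul(SZ, add(SSZ, Z))), mul(mul(Z, Z), mul(SSZ, SSZ)))))
  →13  S(S(add(add(S(add(SZ, Z)), mul(SZ, add(SSZ, Z))), mul(mul(Z, Z), mul(SSZ, SSZ)))))
  →14  S(S(add(S(add(add(SZ, Z), mul(SZ, add(SSZ, Z)))), mul(mul(Z, Z), mul(SSZ, SSZ)))))
  →15  S(S(S(add(add(add(SZ, Z), mul(SZ, add(SSZ, Z))), mul(mul(Z, Z), mul(SSZ, SSZ))))))
  →16  S(S(S(add(add(S(add(Z, Z)), mul(SZ, add(SSZ, Z))), mul(mul(Z, Z), mul(SSZ, SSZ))))))
  →17  S(S(S(add(S(add(add(Z, Z), mul(SZ, add(SSZ, Z)))), mul(mul(Z, Z), mul(SSZ, SSZ))))))
  →18  S(S(S(S(add(add(add(Z, Z), mul(SZ, add(SSZ, Z))), mul(mul(Z, Z), mul(SSZ, SSZ)))))))
  →19  S(S(S(S(add(add(Z, mul(SZ, add(SSZ, Z))), mul(mul(Z, Z), mul(SSZ, SSZ)))))))
  →20  S(S(S(S(add(mul(SZ, add(SSZ, Z)), mul(mul(Z, Z), mul(SSZ, SSZ)))))))
  →21  S(S(S(S(add(add(add(SSZ, Z), mul(Z, add(SSZ, Z))), mul(mul(Z, Z), mul(SSZ, SSZ)))))))
  →22  S(S(S(S(add(add(S(add(SZ, Z)), mul(Z, add(SSZ, Z))), mul(mul(Z, Z), mul(SSZ, SSZ)))))))
  →23  S(S(S(S(add(S(add(add(SZ, Z), mul(Z, add(SSZ, Z)))), mul(mul(Z, Z), mul(SSZ, SSZ)))))))
  →24  S(S(S(S(S(add(add(add(SZ, Z), mul(Z, add(SSZ, Z))), mul(mul(Z, Z), mul(SSZ, SSZ))))))))
  →25  S(S(S(S(S(add(add(S(add(Z, Z)), mul(Z, add(SSZ, Z))), mul(mul(Z, Z), mul(SSZ, SSZ))))))))
  →26  S(S(S(S(S(add(S(add(add(Z, Z), mul(Z, add(SSZ, Z)))), mul(mul(Z, Z), mul(SSZ, SSZ))))))))
  →27  S(S(S(S(S(S(add(add(add(Z, Z), mul(Z, add(SSZ, Z))), mul(mul(Z, Z), mul(SSZ, SSZ)))))))))
  →28  S(S(S(S(S(S(add(add(Z, mul(Z, add(SSZ, Z))), mul(mul(Z, Z), mul(SSZ, SSZ)))))))))
  →29  S(S(S(S(S(S(add(mul(Z, add(SSZ, Z)), mul(mul(Z, Z), mul(SSZ, SSZ)))))))))
  →30  S(S(S(S(S(S(add(Z, mul(mul(Z, Z), mul(SSZ, SSZ)))))))))
  →31  S(S(S(S(S(S(mul(mul(Z, Z), mul(SSZ, SSZ))))))))
  →32  S(S(S(S(S(S(mul(Z, mul(SSZ, SSZ))))))))
  →33  S^6(Z)

Answer: normal form = S^6(Z)  (in 33 steps)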